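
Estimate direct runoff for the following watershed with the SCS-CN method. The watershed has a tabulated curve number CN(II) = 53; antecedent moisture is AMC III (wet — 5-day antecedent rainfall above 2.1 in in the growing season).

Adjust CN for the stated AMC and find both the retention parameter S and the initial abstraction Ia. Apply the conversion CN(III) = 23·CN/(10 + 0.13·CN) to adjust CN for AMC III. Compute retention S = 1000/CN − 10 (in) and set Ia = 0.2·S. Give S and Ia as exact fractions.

S = 4700/1219 in ≈ 3.856 in; Ia = 940/1219 in ≈ 0.771 in

Wet (AMC III): CN(III) = 23·53/(10 + 0.13·53) = 1219/(1689/100) = 121900/1689 ≈ 72.173
S = 1000/(121900/1689) − 10 = 4700/1219 in ≈ 3.856 in
Initial abstraction Ia = S/5 = (4700/1219)/5 = 940/1219 ≈ 0.771 in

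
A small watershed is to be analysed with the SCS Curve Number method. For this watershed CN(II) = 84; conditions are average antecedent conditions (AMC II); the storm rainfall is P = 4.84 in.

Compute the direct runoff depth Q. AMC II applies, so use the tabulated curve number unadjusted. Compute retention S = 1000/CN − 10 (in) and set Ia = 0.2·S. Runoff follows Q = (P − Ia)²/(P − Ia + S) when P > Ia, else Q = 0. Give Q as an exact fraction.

Q = 5480281/1754025 in ≈ 3.124 in

Average conditions: CN = 84 (no AMC adjustment).
S = 1000/84 − 10 = 40/21 in ≈ 1.905 in
Ia = 0.2·(40/21) = 8/21 in ≈ 0.381 in
P − Ia = 4.840 − 0.381 = 2341/525 ≈ 4.459 in (> 0, runoff occurs)
Q: (2341/525)² ÷ (3341/525) = 5480281/1754025 in (≈ 3.124 in)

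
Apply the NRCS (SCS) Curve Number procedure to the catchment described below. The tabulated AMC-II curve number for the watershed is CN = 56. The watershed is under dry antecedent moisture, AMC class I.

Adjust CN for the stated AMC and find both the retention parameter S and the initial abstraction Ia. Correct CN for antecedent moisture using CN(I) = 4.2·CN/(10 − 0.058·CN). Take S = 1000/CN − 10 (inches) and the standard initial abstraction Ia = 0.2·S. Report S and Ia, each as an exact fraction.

CN(I) from CN(II)=56: (4.2·56)/(10 − 0.058·56) = 7350/211 ≈ 34.834
Retention S: 1000/CN − 10 with CN=34.834 → S = 2750/147 ≈ 18.707 in
Initial abstraction Ia = S/5 = (2750/147)/5 = 550/147 ≈ 3.741 in

S = 2750/147 in ≈ 18.707 in; Ia = 550/147 in ≈ 3.741 in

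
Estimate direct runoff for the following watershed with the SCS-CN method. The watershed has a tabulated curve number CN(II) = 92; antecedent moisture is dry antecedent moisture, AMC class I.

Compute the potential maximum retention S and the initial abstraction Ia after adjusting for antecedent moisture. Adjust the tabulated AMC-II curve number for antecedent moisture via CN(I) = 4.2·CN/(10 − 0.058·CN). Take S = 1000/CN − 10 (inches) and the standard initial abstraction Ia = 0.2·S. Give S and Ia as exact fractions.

S = 1000/483 in ≈ 2.070 in; Ia = 200/483 in ≈ 0.414 in

Dry (AMC I): CN(I) = 4.2·92/(10 − 0.058·92) = (1932/5)/(583/125) = 48300/583 ≈ 82.847
Retention S: 1000/CN − 10 with CN=82.847 → S = 1000/483 ≈ 2.070 in
Ia = 0.2S: 0.2·2.070 = 0.414 in (exactly 200/483)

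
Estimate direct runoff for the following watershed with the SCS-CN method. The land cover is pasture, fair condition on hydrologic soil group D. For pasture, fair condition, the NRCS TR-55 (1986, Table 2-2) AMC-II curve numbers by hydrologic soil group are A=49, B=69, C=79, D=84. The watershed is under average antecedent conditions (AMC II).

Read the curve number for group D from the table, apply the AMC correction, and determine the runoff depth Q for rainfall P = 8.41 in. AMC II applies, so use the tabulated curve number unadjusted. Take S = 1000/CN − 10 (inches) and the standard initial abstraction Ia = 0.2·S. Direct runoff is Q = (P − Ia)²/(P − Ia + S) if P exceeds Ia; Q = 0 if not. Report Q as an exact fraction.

NRCS table: pasture, fair condition, soil group D → CN(II) = 84
CN(II) = 84; AMC II needs no correction.
Retention S: 1000/CN − 10 with CN=84.000 → S = 40/21 ≈ 1.905 in
Initial abstraction Ia = S/5 = (40/21)/5 = 8/21 ≈ 0.381 in
Since P=8.410 > Ia=0.381: effective rainfall P−Ia = 16861/2100 in
Q = (16861/2100)²/((16861/2100) + 40/21) = (284293321/4410000)/(20861/2100) = 284293321/43808100 in ≈ 6.490 in

Q = 284293321/43808100 in ≈ 6.490 in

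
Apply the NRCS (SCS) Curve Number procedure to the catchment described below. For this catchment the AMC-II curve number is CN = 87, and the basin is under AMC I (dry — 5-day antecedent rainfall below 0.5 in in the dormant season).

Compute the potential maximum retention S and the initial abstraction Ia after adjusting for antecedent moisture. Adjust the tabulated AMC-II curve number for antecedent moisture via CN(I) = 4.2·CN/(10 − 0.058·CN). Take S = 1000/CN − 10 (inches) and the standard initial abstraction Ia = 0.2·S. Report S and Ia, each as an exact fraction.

CN(I) from CN(II)=87: (4.2·87)/(10 − 0.058·87) = 182700/2477 ≈ 73.759
Max retention: S = 1000/(182700/2477) − 10 = 6500/1827 in (≈ 3.558 in)
Ia = 0.2·(6500/1827) = 1300/1827 in ≈ 0.712 in

S = 6500/1827 in ≈ 3.558 in; Ia = 1300/1827 in ≈ 0.712 in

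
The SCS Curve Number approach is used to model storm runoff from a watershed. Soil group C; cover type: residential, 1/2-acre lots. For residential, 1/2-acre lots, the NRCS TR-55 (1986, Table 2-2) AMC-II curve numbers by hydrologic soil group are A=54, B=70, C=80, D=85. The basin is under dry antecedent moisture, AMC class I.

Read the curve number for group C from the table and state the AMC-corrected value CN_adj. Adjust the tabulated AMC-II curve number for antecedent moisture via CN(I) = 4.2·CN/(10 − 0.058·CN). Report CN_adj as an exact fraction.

NRCS table: residential, 1/2-acre lots, soil group C → CN(II) = 80
Adjust CN=80 to AMC I: 4.2·80/(10 − 0.058·80) → 336 ÷ (134/25) = 4200/67 ≈ 62.687

CN_adj = 4200/67 ≈ 62.687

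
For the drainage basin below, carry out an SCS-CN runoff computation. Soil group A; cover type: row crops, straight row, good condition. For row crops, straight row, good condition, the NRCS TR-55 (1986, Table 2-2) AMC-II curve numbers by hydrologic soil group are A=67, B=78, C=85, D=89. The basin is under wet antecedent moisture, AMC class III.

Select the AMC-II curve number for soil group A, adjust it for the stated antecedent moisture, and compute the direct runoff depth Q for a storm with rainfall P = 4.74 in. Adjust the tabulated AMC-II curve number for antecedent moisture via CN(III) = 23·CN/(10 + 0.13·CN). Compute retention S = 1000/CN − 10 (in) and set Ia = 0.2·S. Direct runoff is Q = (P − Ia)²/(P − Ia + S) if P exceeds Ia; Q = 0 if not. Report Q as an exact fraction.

Q = 36789378363/12770189950 in ≈ 2.881 in

NRCS table: row crops, straight row, good condition, soil group A → CN(II) = 67
CN(III) from CN(II)=67: (23·67)/(10 + 0.13·67) = 154100/1871 ≈ 82.362
S = 1000/(154100/1871) − 10 = 3300/1541 in ≈ 2.141 in
Initial abstraction Ia = S/5 = (3300/1541)/5 = 660/1541 ≈ 0.428 in
P − Ia = 4.740 − 0.428 = 332217/77050 ≈ 4.312 in (> 0, runoff occurs)
Runoff Q = (P−Ia)²/(P−Ia+S) = (4.312)²/(4.312+2.141) = 36789378363/12770189950 ≈ 2.881 in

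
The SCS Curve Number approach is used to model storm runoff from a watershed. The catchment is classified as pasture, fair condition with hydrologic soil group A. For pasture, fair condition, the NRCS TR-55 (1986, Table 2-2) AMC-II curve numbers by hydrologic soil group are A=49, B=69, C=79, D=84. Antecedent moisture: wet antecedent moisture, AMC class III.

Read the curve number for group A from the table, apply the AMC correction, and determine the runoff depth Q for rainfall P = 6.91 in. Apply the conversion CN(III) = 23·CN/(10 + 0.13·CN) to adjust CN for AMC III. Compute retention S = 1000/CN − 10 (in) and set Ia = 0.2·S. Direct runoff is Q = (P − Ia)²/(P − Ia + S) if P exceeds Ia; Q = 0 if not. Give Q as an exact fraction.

NRCS table: pasture, fair condition, soil group A → CN(II) = 49
Wet (AMC III): CN(III) = 23·49/(10 + 0.13·49) = 1127/(1637/100) = 112700/1637 ≈ 68.845
S = 1000/(112700/1637) − 10 = 5100/1127 in ≈ 4.525 in
Initial abstraction Ia = S/5 = (5100/1127)/5 = 1020/1127 ≈ 0.905 in
Excess rainfall: 6.910 − 0.905 = 6.005 in; P > Ia so Q > 0
Q = (676757/112700)²/((676757/112700) + 5100/1127) = (458000037049/12701290000)/(1186757/112700) = 458000037049/133747513900 in ≈ 3.424 in

Q = 458000037049/133747513900 in ≈ 3.424 in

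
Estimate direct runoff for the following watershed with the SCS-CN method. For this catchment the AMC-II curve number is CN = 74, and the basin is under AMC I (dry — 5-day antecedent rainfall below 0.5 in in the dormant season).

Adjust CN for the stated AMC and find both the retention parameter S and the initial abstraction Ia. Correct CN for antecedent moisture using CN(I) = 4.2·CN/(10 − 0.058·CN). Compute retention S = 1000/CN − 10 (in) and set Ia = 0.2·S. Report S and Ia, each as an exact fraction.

CN(I) from CN(II)=74: (4.2·74)/(10 − 0.058·74) = 77700/1427 ≈ 54.450
Max retention: S = 1000/(77700/1427) − 10 = 6500/777 in (≈ 8.366 in)
Ia = 0.2S: 0.2·8.366 = 1.673 in (exactly 1300/777)

S = 6500/777 in ≈ 8.366 in; Ia = 1300/777 in ≈ 1.673 in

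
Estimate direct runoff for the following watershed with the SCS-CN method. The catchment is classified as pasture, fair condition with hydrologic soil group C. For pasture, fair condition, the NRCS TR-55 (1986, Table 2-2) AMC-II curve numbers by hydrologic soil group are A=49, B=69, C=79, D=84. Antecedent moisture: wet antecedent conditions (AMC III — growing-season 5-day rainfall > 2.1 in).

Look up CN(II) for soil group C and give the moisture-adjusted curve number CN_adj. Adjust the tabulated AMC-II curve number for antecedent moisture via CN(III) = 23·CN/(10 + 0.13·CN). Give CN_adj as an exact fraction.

NRCS table: pasture, fair condition, soil group C → CN(II) = 79
CN(III) from CN(II)=79: (23·79)/(10 + 0.13·79) = 181700/2027 ≈ 89.640

CN_adj = 181700/2027 ≈ 89.640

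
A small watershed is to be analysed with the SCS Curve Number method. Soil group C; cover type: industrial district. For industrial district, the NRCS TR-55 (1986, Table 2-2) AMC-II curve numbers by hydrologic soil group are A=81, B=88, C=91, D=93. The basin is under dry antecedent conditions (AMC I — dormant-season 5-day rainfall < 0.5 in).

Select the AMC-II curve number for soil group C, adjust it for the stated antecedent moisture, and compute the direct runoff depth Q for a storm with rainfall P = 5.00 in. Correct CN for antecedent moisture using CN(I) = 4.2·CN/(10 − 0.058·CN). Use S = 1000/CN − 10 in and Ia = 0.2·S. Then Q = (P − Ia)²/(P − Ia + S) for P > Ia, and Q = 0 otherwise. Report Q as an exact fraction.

Q = 1664645/558649 in ≈ 2.980 in

NRCS table: industrial district, soil group C → CN(II) = 91
Dry (AMC I): CN(I) = 4.2·91/(10 − 0.058·91) = (1911/5)/(2361/500) = 63700/787 ≈ 80.940
Retention S: 1000/CN − 10 with CN=80.940 → S = 1500/637 ≈ 2.355 in
Ia = 0.2·(1500/637) = 300/637 in ≈ 0.471 in
P − Ia = 5.000 − 0.471 = 2885/637 ≈ 4.529 in (> 0, runoff occurs)
Q: (2885/637)² ÷ (4385/637) = 1664645/558649 in (≈ 2.980 in)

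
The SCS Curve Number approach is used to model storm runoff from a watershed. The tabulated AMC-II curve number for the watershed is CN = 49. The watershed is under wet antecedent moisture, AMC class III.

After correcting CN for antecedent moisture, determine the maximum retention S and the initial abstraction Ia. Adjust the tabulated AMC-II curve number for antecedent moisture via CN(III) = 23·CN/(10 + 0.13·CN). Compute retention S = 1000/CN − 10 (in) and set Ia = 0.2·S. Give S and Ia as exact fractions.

S = 5100/1127 in ≈ 4.525 in; Ia = 1020/1127 in ≈ 0.905 in

CN(III) from CN(II)=49: (23·49)/(10 + 0.13·49) = 112700/1637 ≈ 68.845
Max retention: S = 1000/(112700/1637) − 10 = 5100/1127 in (≈ 4.525 in)
Initial abstraction Ia = S/5 = (5100/1127)/5 = 1020/1127 ≈ 0.905 in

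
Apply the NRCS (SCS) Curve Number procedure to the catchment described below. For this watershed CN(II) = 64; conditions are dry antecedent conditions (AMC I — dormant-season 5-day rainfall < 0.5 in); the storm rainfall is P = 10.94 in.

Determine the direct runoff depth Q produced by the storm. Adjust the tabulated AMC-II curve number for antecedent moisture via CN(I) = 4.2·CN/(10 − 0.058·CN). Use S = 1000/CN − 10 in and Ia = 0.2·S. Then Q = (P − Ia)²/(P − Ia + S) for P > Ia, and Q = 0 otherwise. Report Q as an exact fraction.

CN(I) from CN(II)=64: (4.2·64)/(10 − 0.058·64) = 5600/131 ≈ 42.748
Retention S: 1000/CN − 10 with CN=42.748 → S = 375/28 ≈ 13.393 in
Ia = 0.2·(375/28) = 75/28 in ≈ 2.679 in
Since P=10.940 > Ia=2.679: effective rainfall P−Ia = 5783/700 in
Q: (5783/700)² ÷ (7579/350) = 33443089/10610600 in (≈ 3.152 in)

Q = 33443089/10610600 in ≈ 3.152 in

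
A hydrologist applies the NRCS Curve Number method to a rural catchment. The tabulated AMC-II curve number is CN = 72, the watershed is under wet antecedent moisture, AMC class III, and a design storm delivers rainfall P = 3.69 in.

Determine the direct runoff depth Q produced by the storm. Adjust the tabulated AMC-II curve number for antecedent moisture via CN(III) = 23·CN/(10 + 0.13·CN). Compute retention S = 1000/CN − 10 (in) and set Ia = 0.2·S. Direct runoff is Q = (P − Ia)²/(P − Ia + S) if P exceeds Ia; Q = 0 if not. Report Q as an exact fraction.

CN(III) from CN(II)=72: (23·72)/(10 + 0.13·72) = 10350/121 ≈ 85.537
Retention S: 1000/CN − 10 with CN=85.537 → S = 350/207 ≈ 1.691 in
Initial abstraction Ia = S/5 = (350/207)/5 = 70/207 ≈ 0.338 in
P − Ia = 3.690 − 0.338 = 69383/20700 ≈ 3.352 in (> 0, runoff occurs)
Q = (69383/20700)²/((69383/20700) + 350/207) = (4814000689/428490000)/(104383/20700) = 4814000689/2160728100 in ≈ 2.228 in

Q = 4814000689/2160728100 in ≈ 2.228 in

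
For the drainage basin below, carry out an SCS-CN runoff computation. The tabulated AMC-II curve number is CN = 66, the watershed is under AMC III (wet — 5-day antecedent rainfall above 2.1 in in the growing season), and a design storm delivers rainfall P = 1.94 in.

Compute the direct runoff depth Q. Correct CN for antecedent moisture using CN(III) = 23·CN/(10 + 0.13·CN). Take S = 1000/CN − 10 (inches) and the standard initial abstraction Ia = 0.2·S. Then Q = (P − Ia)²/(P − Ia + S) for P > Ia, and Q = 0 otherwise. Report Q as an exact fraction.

CN(III) from CN(II)=66: (23·66)/(10 + 0.13·66) = 75900/929 ≈ 81.701
Max retention: S = 1000/(75900/929) − 10 = 1700/759 in (≈ 2.240 in)
Ia = 0.2S: 0.2·2.240 = 0.448 in (exactly 340/759)
P − Ia = 1.940 − 0.448 = 56623/37950 ≈ 1.492 in (> 0, runoff occurs)
Q = (56623/37950)²/((56623/37950) + 1700/759) = (3206164129/1440202500)/(141623/37950) = 3206164129/5374592850 in ≈ 0.597 in

Q = 3206164129/5374592850 in ≈ 0.597 in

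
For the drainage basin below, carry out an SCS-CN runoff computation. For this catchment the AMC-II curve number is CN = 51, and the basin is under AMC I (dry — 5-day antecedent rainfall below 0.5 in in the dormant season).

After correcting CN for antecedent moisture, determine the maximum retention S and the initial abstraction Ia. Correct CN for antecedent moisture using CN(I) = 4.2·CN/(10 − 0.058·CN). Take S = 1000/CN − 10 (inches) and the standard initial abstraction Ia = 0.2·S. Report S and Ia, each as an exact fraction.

Dry (AMC I): CN(I) = 4.2·51/(10 − 0.058·51) = (1071/5)/(3521/500) = 15300/503 ≈ 30.417
Max retention: S = 1000/(15300/503) − 10 = 3500/153 in (≈ 22.876 in)
Initial abstraction Ia = S/5 = (3500/153)/5 = 700/153 ≈ 4.575 in

S = 3500/153 in ≈ 22.876 in; Ia = 700/153 in ≈ 4.575 in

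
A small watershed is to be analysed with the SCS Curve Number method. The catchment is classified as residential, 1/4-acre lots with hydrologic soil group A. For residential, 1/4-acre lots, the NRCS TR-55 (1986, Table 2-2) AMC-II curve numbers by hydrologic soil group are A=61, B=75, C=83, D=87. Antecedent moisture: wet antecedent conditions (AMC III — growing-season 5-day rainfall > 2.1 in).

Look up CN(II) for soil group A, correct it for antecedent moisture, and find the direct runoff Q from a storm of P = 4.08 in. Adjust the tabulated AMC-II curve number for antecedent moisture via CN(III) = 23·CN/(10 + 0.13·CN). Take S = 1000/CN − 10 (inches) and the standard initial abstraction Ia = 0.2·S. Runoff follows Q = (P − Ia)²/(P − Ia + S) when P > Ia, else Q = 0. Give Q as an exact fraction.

Q = 2546407206/1292548825 in ≈ 1.970 in

NRCS table: residential, 1/4-acre lots, soil group A → CN(II) = 61
CN(III) from CN(II)=61: (23·61)/(10 + 0.13·61) = 140300/1793 ≈ 78.249
Retention S: 1000/CN − 10 with CN=78.249 → S = 3900/1403 ≈ 2.780 in
Ia = 0.2S: 0.2·2.780 = 0.556 in (exactly 780/1403)
P − Ia = 4.080 − 0.556 = 123606/35075 ≈ 3.524 in (> 0, runoff occurs)
Runoff Q = (P−Ia)²/(P−Ia+S) = (3.524)²/(3.524+2.780) = 2546407206/1292548825 ≈ 1.970 in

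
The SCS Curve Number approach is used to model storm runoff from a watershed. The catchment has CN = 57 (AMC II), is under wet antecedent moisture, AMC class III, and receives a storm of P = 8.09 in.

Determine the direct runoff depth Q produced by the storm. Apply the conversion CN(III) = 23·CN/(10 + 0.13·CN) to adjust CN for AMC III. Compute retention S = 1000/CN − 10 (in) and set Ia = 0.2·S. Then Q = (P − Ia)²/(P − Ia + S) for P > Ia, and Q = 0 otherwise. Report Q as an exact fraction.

Q = 949843210801/184142928900 in ≈ 5.158 in

Adjust CN=57 to AMC III: 23·57/(10 + 0.13·57) → 1311 ÷ (1741/100) = 131100/1741 ≈ 75.302
Max retention: S = 1000/(131100/1741) − 10 = 4300/1311 in (≈ 3.280 in)
Ia = 0.2·(4300/1311) = 860/1311 in ≈ 0.656 in
P − Ia = 8.090 − 0.656 = 974599/131100 ≈ 7.434 in (> 0, runoff occurs)
Q: (974599/131100)² ÷ (1404599/131100) = 949843210801/184142928900 in (≈ 5.158 in)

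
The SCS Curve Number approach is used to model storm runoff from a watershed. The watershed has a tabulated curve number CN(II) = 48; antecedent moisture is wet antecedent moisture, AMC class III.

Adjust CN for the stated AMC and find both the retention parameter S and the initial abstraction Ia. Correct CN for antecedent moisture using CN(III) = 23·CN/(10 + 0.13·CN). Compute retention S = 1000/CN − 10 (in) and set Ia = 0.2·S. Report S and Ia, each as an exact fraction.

S = 325/69 in ≈ 4.710 in; Ia = 65/69 in ≈ 0.942 in

CN(III) from CN(II)=48: (23·48)/(10 + 0.13·48) = 13800/203 ≈ 67.980
Max retention: S = 1000/(13800/203) − 10 = 325/69 in (≈ 4.710 in)
Initial abstraction Ia = S/5 = (325/69)/5 = 65/69 ≈ 0.942 in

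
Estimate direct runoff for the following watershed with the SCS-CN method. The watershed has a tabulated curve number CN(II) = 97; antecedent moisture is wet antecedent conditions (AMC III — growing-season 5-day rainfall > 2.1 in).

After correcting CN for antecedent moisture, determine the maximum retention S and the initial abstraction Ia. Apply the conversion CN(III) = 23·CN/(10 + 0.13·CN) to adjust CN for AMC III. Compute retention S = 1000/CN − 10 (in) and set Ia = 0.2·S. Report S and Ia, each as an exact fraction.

S = 300/2231 in ≈ 0.134 in; Ia = 60/2231 in ≈ 0.027 in

Wet (AMC III): CN(III) = 23·97/(10 + 0.13·97) = 2231/(2261/100) = 223100/2261 ≈ 98.673
S = 1000/(223100/2261) − 10 = 300/2231 in ≈ 0.134 in
Initial abstraction Ia = S/5 = (300/2231)/5 = 60/2231 ≈ 0.027 in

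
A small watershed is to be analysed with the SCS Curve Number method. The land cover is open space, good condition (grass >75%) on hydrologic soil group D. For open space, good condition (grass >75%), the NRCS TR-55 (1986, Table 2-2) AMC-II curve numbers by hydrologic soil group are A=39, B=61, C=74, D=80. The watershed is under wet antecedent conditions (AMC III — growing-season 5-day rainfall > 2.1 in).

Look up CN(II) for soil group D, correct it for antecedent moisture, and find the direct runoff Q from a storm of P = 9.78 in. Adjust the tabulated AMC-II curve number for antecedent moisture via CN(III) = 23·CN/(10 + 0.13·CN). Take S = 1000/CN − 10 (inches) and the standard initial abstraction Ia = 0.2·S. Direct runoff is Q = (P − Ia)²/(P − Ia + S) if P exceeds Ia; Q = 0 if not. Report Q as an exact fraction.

Q = 120934009/14084050 in ≈ 8.587 in

NRCS table: open space, good condition (grass >75%), soil group D → CN(II) = 80
Wet (AMC III): CN(III) = 23·80/(10 + 0.13·80) = 1840/(102/5) = 4600/51 ≈ 90.196
S = 1000/(4600/51) − 10 = 25/23 in ≈ 1.087 in
Ia = 0.2·(25/23) = 5/23 in ≈ 0.217 in
Excess rainfall: 9.780 − 0.217 = 9.563 in; P > Ia so Q > 0
Q = (10997/1150)²/((10997/1150) + 25/23) = (120934009/1322500)/(12247/1150) = 120934009/14084050 in ≈ 8.587 in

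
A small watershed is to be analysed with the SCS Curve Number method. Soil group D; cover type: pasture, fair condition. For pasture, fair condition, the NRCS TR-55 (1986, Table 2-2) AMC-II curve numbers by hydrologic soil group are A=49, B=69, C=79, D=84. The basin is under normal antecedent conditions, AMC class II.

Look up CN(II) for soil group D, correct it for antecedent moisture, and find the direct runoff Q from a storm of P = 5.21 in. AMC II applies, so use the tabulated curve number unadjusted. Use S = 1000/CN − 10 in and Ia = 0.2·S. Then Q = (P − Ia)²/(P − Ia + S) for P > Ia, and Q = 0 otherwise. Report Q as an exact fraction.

NRCS table: pasture, fair condition, soil group D → CN(II) = 84
Average conditions: CN = 84 (no AMC adjustment).
S = 1000/84 − 10 = 40/21 in ≈ 1.905 in
Ia = 0.2S: 0.2·1.905 = 0.381 in (exactly 8/21)
Since P=5.210 > Ia=0.381: effective rainfall P−Ia = 10141/2100 in
Q = (10141/2100)²/((10141/2100) + 40/21) = (102839881/4410000)/(14141/2100) = 102839881/29696100 in ≈ 3.463 in

Q = 102839881/29696100 in ≈ 3.463 in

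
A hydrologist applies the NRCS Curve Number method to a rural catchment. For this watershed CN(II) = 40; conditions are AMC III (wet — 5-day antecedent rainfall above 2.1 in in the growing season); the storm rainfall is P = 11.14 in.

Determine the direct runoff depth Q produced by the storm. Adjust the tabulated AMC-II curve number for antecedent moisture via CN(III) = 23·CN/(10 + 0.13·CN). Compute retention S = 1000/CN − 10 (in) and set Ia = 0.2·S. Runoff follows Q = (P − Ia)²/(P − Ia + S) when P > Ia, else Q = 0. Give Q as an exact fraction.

Q = 127938721/21632650 in ≈ 5.914 in

CN(III) from CN(II)=40: (23·40)/(10 + 0.13·40) = 1150/19 ≈ 60.526
S = 1000/(1150/19) − 10 = 150/23 in ≈ 6.522 in
Ia = 0.2·(150/23) = 30/23 in ≈ 1.304 in
Excess rainfall: 11.140 − 1.304 = 9.836 in; P > Ia so Q > 0
Q = (11311/1150)²/((11311/1150) + 150/23) = (127938721/1322500)/(18811/1150) = 127938721/21632650 in ≈ 5.914 in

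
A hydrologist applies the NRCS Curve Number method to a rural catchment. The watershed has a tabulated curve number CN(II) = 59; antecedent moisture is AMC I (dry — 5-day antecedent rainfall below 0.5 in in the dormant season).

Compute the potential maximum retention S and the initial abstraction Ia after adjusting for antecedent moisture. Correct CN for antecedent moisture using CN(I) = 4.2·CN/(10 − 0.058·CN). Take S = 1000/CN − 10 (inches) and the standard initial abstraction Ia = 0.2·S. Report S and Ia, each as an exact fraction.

S = 20500/1239 in ≈ 16.546 in; Ia = 4100/1239 in ≈ 3.309 in

Dry (AMC I): CN(I) = 4.2·59/(10 − 0.058·59) = (1239/5)/(3289/500) = 123900/3289 ≈ 37.671
S = 1000/(123900/3289) − 10 = 20500/1239 in ≈ 16.546 in
Ia = 0.2·(20500/1239) = 4100/1239 in ≈ 3.309 in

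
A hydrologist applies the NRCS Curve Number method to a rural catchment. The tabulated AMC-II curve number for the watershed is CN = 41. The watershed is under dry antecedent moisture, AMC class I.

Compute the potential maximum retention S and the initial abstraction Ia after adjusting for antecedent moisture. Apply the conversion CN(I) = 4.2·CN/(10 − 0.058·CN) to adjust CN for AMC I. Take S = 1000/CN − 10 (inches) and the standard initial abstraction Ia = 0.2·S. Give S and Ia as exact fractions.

Dry (AMC I): CN(I) = 4.2·41/(10 − 0.058·41) = (861/5)/(3811/500) = 86100/3811 ≈ 22.592
Retention S: 1000/CN − 10 with CN=22.592 → S = 29500/861 ≈ 34.262 in
Ia = 0.2·(29500/861) = 5900/861 in ≈ 6.852 in

S = 29500/861 in ≈ 34.262 in; Ia = 5900/861 in ≈ 6.852 in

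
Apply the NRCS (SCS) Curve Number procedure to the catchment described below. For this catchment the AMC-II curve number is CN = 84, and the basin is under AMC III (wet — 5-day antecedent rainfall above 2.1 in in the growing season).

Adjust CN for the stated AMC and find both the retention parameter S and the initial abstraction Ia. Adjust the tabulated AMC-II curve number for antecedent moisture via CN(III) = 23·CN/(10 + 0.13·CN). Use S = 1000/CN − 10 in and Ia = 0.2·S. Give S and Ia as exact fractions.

S = 400/483 in ≈ 0.828 in; Ia = 80/483 in ≈ 0.166 in

Adjust CN=84 to AMC III: 23·84/(10 + 0.13·84) → 1932 ÷ (523/25) = 48300/523 ≈ 92.352
Retention S: 1000/CN − 10 with CN=92.352 → S = 400/483 ≈ 0.828 in
Initial abstraction Ia = S/5 = (400/483)/5 = 80/483 ≈ 0.166 in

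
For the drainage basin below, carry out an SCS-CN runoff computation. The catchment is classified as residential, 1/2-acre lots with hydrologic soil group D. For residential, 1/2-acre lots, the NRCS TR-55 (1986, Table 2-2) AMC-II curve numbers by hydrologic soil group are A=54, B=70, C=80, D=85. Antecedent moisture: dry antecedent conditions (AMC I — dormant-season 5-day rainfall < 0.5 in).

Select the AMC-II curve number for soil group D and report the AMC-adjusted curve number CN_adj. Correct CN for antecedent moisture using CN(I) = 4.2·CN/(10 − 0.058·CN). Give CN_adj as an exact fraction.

NRCS table: residential, 1/2-acre lots, soil group D → CN(II) = 85
Dry (AMC I): CN(I) = 4.2·85/(10 − 0.058·85) = 357/(507/100) = 11900/169 ≈ 70.414

CN_adj = 11900/169 ≈ 70.414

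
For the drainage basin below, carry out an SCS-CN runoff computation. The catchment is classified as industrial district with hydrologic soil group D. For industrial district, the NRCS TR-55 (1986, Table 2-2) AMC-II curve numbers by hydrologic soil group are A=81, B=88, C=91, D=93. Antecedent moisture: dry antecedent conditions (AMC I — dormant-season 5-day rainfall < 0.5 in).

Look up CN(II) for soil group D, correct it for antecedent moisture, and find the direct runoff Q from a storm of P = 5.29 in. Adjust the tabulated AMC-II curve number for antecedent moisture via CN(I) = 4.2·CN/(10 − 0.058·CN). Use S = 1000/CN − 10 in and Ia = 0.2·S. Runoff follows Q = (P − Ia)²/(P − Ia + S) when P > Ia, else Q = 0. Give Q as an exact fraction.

Q = 18931283281/5233788900 in ≈ 3.617 in

NRCS table: industrial district, soil group D → CN(II) = 93
Adjust CN=93 to AMC I: 4.2·93/(10 − 0.058·93) → (1953/5) ÷ (2303/500) = 27900/329 ≈ 84.802
Retention S: 1000/CN − 10 with CN=84.802 → S = 500/279 ≈ 1.792 in
Initial abstraction Ia = S/5 = (500/279)/5 = 100/279 ≈ 0.358 in
Excess rainfall: 5.290 − 0.358 = 4.932 in; P > Ia so Q > 0
Q: (137591/27900)² ÷ (187591/27900) = 18931283281/5233788900 in (≈ 3.617 in)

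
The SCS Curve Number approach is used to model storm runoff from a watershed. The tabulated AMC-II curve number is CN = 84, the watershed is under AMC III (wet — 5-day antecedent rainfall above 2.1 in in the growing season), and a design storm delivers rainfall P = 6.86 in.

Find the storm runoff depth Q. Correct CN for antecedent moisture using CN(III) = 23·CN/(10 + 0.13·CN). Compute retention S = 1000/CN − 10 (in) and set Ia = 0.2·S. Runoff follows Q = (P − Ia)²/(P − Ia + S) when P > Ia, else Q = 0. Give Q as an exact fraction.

Wet (AMC III): CN(III) = 23·84/(10 + 0.13·84) = 1932/(523/25) = 48300/523 ≈ 92.352
S = 1000/(48300/523) − 10 = 400/483 in ≈ 0.828 in
Ia = 0.2S: 0.2·0.828 = 0.166 in (exactly 80/483)
Since P=6.860 > Ia=0.166: effective rainfall P−Ia = 161669/24150 in
Q: (161669/24150)² ÷ (181669/24150) = 26136865561/4387306350 in (≈ 5.957 in)

Q = 26136865561/4387306350 in ≈ 5.957 in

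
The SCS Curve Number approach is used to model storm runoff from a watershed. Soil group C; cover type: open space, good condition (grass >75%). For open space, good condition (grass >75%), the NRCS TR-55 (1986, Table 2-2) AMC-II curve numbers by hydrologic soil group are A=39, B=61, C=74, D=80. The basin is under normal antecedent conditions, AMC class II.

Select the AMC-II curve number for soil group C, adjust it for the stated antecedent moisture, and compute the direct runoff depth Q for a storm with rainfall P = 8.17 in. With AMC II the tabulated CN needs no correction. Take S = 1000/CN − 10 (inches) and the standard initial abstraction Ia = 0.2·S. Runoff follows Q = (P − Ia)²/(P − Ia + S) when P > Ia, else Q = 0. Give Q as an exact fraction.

NRCS table: open space, good condition (grass >75%), soil group C → CN(II) = 74
AMC II — tabulated CN = 74 applies directly.
Max retention: S = 1000/74 − 10 = 130/37 in (≈ 3.514 in)
Ia = 0.2S: 0.2·3.514 = 0.703 in (exactly 26/37)
Excess rainfall: 8.170 − 0.703 = 7.467 in; P > Ia so Q > 0
Q: (27629/3700)² ÷ (40629/3700) = 763361641/150327300 in (≈ 5.078 in)

Q = 763361641/150327300 in ≈ 5.078 in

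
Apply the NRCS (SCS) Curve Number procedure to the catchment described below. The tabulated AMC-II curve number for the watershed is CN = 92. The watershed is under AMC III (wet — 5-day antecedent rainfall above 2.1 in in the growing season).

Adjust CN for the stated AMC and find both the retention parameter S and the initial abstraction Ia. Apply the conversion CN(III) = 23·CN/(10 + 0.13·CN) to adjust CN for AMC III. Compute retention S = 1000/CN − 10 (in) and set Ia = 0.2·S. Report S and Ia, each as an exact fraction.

Adjust CN=92 to AMC III: 23·92/(10 + 0.13·92) → 2116 ÷ (549/25) = 52900/549 ≈ 96.357
Max retention: S = 1000/(52900/549) − 10 = 200/529 in (≈ 0.378 in)
Ia = 0.2S: 0.2·0.378 = 0.076 in (exactly 40/529)

S = 200/529 in ≈ 0.378 in; Ia = 40/529 in ≈ 0.076 in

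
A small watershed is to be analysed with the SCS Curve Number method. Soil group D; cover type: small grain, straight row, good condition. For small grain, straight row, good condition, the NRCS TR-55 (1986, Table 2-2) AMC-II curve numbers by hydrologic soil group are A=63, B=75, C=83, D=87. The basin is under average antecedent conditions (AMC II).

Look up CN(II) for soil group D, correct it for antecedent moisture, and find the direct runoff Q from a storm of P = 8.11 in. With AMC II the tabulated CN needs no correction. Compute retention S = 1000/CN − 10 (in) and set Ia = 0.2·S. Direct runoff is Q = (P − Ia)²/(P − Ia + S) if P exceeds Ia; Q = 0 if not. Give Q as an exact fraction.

NRCS table: small grain, straight row, good condition, soil group D → CN(II) = 87
Average conditions: CN = 87 (no AMC adjustment).
Max retention: S = 1000/87 − 10 = 130/87 in (≈ 1.494 in)
Initial abstraction Ia = S/5 = (130/87)/5 = 26/87 ≈ 0.299 in
P − Ia = 8.110 − 0.299 = 67957/8700 ≈ 7.811 in (> 0, runoff occurs)
Q = (67957/8700)²/((67957/8700) + 130/87) = (4618153849/75690000)/(80957/8700) = 4618153849/704325900 in ≈ 6.557 in

Q = 4618153849/704325900 in ≈ 6.557 in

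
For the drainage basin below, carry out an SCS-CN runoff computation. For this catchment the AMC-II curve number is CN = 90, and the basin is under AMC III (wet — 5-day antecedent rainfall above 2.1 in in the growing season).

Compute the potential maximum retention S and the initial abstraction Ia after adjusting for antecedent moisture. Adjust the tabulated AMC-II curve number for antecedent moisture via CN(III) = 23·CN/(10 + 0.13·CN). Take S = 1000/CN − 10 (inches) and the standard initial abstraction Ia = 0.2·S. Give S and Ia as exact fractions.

CN(III) from CN(II)=90: (23·90)/(10 + 0.13·90) = 20700/217 ≈ 95.392
S = 1000/(20700/217) − 10 = 100/207 in ≈ 0.483 in
Initial abstraction Ia = S/5 = (100/207)/5 = 20/207 ≈ 0.097 in

S = 100/207 in ≈ 0.483 in; Ia = 20/207 in ≈ 0.097 in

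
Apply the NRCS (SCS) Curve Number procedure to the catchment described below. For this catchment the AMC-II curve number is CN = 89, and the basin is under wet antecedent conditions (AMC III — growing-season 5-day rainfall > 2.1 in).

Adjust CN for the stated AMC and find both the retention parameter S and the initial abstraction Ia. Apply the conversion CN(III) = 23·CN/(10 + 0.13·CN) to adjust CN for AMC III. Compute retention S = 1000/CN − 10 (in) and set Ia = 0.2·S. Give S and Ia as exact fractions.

S = 1100/2047 in ≈ 0.537 in; Ia = 220/2047 in ≈ 0.107 in

Adjust CN=89 to AMC III: 23·89/(10 + 0.13·89) → 2047 ÷ (2157/100) = 204700/2157 ≈ 94.900
S = 1000/(204700/2157) − 10 = 1100/2047 in ≈ 0.537 in
Initial abstraction Ia = S/5 = (1100/2047)/5 = 220/2047 ≈ 0.107 in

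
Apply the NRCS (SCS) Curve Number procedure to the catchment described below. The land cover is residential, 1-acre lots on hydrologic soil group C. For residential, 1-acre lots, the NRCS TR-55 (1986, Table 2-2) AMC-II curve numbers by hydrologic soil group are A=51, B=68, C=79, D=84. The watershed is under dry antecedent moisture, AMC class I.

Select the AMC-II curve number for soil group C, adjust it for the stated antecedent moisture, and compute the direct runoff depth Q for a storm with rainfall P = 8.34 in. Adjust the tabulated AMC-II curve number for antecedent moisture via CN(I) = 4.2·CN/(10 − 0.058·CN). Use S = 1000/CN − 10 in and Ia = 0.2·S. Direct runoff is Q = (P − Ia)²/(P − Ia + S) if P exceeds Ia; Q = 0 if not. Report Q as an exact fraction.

NRCS table: residential, 1-acre lots, soil group C → CN(II) = 79
CN(I) from CN(II)=79: (4.2·79)/(10 − 0.058·79) = 7900/129 ≈ 61.240
Max retention: S = 1000/(7900/129) − 10 = 500/79 in (≈ 6.329 in)
Initial abstraction Ia = S/5 = (500/79)/5 = 100/79 ≈ 1.266 in
Since P=8.340 > Ia=1.266: effective rainfall P−Ia = 27943/3950 in
Q = (27943/3950)²/((27943/3950) + 500/79) = (780811249/15602500)/(52943/3950) = 780811249/209124850 in ≈ 3.734 in

Q = 780811249/209124850 in ≈ 3.734 in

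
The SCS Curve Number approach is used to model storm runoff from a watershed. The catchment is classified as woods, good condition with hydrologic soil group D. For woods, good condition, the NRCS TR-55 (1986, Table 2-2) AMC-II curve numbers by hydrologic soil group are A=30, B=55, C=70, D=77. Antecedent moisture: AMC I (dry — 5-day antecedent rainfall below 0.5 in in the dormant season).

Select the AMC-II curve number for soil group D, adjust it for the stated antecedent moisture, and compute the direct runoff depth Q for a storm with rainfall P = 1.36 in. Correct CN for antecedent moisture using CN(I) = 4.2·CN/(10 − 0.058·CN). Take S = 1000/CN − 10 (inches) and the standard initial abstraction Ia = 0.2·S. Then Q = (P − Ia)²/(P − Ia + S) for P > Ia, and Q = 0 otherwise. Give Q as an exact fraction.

Q = 0 in ≈ 0.000 in

NRCS table: woods, good condition, soil group D → CN(II) = 77
CN(I) from CN(II)=77: (4.2·77)/(10 − 0.058·77) = 161700/2767 ≈ 58.439
S = 1000/(161700/2767) − 10 = 11500/1617 in ≈ 7.112 in
Ia = 0.2S: 0.2·7.112 = 1.422 in (exactly 2300/1617)
P = 1.360 ≤ Ia = 1.422 in: entire storm abstracted, Q = 0.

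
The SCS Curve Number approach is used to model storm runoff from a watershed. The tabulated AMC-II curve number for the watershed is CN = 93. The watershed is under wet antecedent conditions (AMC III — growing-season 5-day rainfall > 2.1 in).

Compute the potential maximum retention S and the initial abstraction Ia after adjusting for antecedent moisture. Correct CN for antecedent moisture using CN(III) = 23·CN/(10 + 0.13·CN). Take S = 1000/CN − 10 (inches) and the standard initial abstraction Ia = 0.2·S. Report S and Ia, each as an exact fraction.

S = 700/2139 in ≈ 0.327 in; Ia = 140/2139 in ≈ 0.065 in

Adjust CN=93 to AMC III: 23·93/(10 + 0.13·93) → 2139 ÷ (2209/100) = 213900/2209 ≈ 96.831
S = 1000/(213900/2209) − 10 = 700/2139 in ≈ 0.327 in
Initial abstraction Ia = S/5 = (700/2139)/5 = 140/2139 ≈ 0.065 in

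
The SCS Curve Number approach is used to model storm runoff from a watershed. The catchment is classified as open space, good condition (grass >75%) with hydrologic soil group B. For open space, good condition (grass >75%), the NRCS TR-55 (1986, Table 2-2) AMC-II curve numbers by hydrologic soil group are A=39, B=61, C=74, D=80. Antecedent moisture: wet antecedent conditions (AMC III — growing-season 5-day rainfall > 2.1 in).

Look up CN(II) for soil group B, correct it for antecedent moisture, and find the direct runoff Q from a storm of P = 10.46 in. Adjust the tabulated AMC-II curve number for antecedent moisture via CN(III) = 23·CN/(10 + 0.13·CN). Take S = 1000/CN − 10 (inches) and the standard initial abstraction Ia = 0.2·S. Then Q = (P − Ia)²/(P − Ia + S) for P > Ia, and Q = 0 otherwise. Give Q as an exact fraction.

NRCS table: open space, good condition (grass >75%), soil group B → CN(II) = 61
Wet (AMC III): CN(III) = 23·61/(10 + 0.13·61) = 1403/(1793/100) = 140300/1793 ≈ 78.249
Retention S: 1000/CN − 10 with CN=78.249 → S = 3900/1403 ≈ 2.780 in
Ia = 0.2S: 0.2·2.780 = 0.556 in (exactly 780/1403)
Excess rainfall: 10.460 − 0.556 = 9.904 in; P > Ia so Q > 0
Runoff Q = (P−Ia)²/(P−Ia+S) = (9.904)²/(9.904+2.780) = 482703963361/62417295350 ≈ 7.733 in

Q = 482703963361/62417295350 in ≈ 7.733 in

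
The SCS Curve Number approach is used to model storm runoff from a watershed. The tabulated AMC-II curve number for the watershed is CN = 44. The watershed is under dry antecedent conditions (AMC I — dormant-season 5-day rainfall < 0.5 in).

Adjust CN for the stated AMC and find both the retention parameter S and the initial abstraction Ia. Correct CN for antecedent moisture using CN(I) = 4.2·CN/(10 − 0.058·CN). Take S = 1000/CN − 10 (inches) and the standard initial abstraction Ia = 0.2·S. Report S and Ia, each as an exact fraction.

Adjust CN=44 to AMC I: 4.2·44/(10 − 0.058·44) → (924/5) ÷ (931/125) = 3300/133 ≈ 24.812
Retention S: 1000/CN − 10 with CN=24.812 → S = 1000/33 ≈ 30.303 in
Ia = 0.2S: 0.2·30.303 = 6.061 in (exactly 200/33)

S = 1000/33 in ≈ 30.303 in; Ia = 200/33 in ≈ 6.061 in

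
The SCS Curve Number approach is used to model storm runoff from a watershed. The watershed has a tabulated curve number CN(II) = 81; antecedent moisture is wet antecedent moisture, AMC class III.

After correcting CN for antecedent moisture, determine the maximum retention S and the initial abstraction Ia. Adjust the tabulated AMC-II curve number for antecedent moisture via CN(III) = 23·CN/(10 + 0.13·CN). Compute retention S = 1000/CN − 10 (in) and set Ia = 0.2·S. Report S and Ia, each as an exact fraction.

CN(III) from CN(II)=81: (23·81)/(10 + 0.13·81) = 186300/2053 ≈ 90.745
S = 1000/(186300/2053) − 10 = 1900/1863 in ≈ 1.020 in
Initial abstraction Ia = S/5 = (1900/1863)/5 = 380/1863 ≈ 0.204 in

S = 1900/1863 in ≈ 1.020 in; Ia = 380/1863 in ≈ 0.204 in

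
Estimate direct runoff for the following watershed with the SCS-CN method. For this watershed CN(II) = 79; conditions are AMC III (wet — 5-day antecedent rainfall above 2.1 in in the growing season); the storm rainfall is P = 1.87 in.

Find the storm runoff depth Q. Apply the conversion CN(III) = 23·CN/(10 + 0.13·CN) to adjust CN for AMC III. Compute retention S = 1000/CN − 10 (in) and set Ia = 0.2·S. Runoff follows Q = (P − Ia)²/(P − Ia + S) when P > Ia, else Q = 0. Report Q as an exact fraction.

Q = 88672332841/92263444300 in ≈ 0.961 in

CN(III) from CN(II)=79: (23·79)/(10 + 0.13·79) = 181700/2027 ≈ 89.640
S = 1000/(181700/2027) − 10 = 2100/1817 in ≈ 1.156 in
Initial abstraction Ia = S/5 = (2100/1817)/5 = 420/1817 ≈ 0.231 in
Since P=1.870 > Ia=0.231: effective rainfall P−Ia = 297779/181700 in
Q: (297779/181700)² ÷ (507779/181700) = 88672332841/92263444300 in (≈ 0.961 in)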